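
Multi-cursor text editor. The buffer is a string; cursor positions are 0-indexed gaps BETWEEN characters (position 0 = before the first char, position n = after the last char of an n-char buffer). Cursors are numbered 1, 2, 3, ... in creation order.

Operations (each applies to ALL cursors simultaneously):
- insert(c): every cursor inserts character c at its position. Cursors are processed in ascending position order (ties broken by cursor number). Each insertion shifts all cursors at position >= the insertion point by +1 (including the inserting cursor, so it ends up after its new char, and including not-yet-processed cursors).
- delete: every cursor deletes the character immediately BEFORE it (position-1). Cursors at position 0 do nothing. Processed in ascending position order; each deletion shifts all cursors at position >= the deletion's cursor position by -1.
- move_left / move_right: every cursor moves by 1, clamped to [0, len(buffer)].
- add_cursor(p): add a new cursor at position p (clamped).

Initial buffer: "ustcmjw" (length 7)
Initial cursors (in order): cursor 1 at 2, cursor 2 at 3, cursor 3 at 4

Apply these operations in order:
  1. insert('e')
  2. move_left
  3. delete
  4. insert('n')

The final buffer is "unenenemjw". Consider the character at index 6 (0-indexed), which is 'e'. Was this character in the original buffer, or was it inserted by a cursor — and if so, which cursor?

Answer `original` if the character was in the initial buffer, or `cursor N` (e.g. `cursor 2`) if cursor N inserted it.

After op 1 (insert('e')): buffer="usetecemjw" (len 10), cursors c1@3 c2@5 c3@7, authorship ..1.2.3...
After op 2 (move_left): buffer="usetecemjw" (len 10), cursors c1@2 c2@4 c3@6, authorship ..1.2.3...
After op 3 (delete): buffer="ueeemjw" (len 7), cursors c1@1 c2@2 c3@3, authorship .123...
After op 4 (insert('n')): buffer="unenenemjw" (len 10), cursors c1@2 c2@4 c3@6, authorship .112233...
Authorship (.=original, N=cursor N): . 1 1 2 2 3 3 . . .
Index 6: author = 3

Answer: cursor 3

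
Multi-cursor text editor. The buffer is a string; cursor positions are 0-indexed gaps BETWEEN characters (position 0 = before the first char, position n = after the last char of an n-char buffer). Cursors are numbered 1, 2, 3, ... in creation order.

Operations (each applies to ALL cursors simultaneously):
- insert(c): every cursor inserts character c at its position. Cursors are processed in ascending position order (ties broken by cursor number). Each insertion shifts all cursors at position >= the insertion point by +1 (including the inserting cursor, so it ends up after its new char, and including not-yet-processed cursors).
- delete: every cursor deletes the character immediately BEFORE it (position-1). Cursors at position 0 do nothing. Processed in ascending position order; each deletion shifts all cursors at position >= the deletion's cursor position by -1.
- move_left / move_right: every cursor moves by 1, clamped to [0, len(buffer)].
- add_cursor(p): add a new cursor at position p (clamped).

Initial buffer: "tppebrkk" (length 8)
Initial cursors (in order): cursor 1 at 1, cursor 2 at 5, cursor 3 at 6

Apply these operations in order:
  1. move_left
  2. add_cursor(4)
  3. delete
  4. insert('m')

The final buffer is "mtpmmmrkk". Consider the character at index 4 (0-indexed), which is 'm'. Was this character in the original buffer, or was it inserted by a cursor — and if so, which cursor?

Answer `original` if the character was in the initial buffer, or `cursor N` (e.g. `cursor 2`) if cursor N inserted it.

Answer: cursor 3

Derivation:
After op 1 (move_left): buffer="tppebrkk" (len 8), cursors c1@0 c2@4 c3@5, authorship ........
After op 2 (add_cursor(4)): buffer="tppebrkk" (len 8), cursors c1@0 c2@4 c4@4 c3@5, authorship ........
After op 3 (delete): buffer="tprkk" (len 5), cursors c1@0 c2@2 c3@2 c4@2, authorship .....
After op 4 (insert('m')): buffer="mtpmmmrkk" (len 9), cursors c1@1 c2@6 c3@6 c4@6, authorship 1..234...
Authorship (.=original, N=cursor N): 1 . . 2 3 4 . . .
Index 4: author = 3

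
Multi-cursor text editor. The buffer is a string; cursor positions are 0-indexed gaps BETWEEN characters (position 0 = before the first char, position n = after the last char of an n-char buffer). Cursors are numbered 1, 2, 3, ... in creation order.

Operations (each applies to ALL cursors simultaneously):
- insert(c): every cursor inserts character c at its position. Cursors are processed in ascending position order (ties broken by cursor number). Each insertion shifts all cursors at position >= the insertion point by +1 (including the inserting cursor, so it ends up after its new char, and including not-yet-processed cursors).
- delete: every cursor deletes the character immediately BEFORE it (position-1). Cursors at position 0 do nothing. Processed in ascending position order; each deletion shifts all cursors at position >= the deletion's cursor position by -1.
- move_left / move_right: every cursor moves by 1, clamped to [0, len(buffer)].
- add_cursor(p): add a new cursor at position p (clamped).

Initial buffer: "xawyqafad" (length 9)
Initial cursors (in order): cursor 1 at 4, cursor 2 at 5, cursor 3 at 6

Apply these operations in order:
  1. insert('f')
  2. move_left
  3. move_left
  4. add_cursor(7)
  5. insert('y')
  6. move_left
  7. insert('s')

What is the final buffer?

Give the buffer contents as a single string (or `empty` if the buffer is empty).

After op 1 (insert('f')): buffer="xawyfqfaffad" (len 12), cursors c1@5 c2@7 c3@9, authorship ....1.2.3...
After op 2 (move_left): buffer="xawyfqfaffad" (len 12), cursors c1@4 c2@6 c3@8, authorship ....1.2.3...
After op 3 (move_left): buffer="xawyfqfaffad" (len 12), cursors c1@3 c2@5 c3@7, authorship ....1.2.3...
After op 4 (add_cursor(7)): buffer="xawyfqfaffad" (len 12), cursors c1@3 c2@5 c3@7 c4@7, authorship ....1.2.3...
After op 5 (insert('y')): buffer="xawyyfyqfyyaffad" (len 16), cursors c1@4 c2@7 c3@11 c4@11, authorship ...1.12.234.3...
After op 6 (move_left): buffer="xawyyfyqfyyaffad" (len 16), cursors c1@3 c2@6 c3@10 c4@10, authorship ...1.12.234.3...
After op 7 (insert('s')): buffer="xawsyyfsyqfyssyaffad" (len 20), cursors c1@4 c2@8 c3@14 c4@14, authorship ...11.122.23344.3...

Answer: xawsyyfsyqfyssyaffad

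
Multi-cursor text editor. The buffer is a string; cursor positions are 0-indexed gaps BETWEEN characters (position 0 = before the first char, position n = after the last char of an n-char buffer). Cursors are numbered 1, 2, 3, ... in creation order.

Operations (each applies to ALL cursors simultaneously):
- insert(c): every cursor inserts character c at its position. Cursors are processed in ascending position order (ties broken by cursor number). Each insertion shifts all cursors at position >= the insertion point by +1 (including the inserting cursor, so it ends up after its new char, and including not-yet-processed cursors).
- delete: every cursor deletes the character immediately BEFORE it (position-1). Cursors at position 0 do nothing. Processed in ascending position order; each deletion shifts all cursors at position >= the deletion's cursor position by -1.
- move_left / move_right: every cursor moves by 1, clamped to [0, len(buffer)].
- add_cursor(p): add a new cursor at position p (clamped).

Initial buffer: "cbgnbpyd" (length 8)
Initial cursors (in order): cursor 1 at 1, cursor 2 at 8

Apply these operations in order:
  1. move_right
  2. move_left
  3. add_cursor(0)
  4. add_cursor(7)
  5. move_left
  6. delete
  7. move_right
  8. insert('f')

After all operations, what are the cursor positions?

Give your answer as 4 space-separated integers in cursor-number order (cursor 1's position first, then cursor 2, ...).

Answer: 3 9 3 9

Derivation:
After op 1 (move_right): buffer="cbgnbpyd" (len 8), cursors c1@2 c2@8, authorship ........
After op 2 (move_left): buffer="cbgnbpyd" (len 8), cursors c1@1 c2@7, authorship ........
After op 3 (add_cursor(0)): buffer="cbgnbpyd" (len 8), cursors c3@0 c1@1 c2@7, authorship ........
After op 4 (add_cursor(7)): buffer="cbgnbpyd" (len 8), cursors c3@0 c1@1 c2@7 c4@7, authorship ........
After op 5 (move_left): buffer="cbgnbpyd" (len 8), cursors c1@0 c3@0 c2@6 c4@6, authorship ........
After op 6 (delete): buffer="cbgnyd" (len 6), cursors c1@0 c3@0 c2@4 c4@4, authorship ......
After op 7 (move_right): buffer="cbgnyd" (len 6), cursors c1@1 c3@1 c2@5 c4@5, authorship ......
After op 8 (insert('f')): buffer="cffbgnyffd" (len 10), cursors c1@3 c3@3 c2@9 c4@9, authorship .13....24.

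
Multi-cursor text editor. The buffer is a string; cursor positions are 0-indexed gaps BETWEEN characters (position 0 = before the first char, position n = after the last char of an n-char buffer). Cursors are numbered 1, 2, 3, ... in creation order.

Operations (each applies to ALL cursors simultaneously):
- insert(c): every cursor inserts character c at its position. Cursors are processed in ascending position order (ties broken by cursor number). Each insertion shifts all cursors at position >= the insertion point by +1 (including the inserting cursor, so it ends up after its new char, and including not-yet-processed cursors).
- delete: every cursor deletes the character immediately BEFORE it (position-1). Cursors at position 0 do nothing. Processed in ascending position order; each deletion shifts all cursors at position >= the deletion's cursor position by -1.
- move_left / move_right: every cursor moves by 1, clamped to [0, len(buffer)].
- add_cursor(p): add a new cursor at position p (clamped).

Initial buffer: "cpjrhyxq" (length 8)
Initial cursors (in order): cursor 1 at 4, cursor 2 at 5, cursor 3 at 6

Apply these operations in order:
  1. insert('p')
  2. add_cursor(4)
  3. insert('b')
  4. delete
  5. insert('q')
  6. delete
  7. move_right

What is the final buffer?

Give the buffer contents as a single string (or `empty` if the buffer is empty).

Answer: cpjrphpypxq

Derivation:
After op 1 (insert('p')): buffer="cpjrphpypxq" (len 11), cursors c1@5 c2@7 c3@9, authorship ....1.2.3..
After op 2 (add_cursor(4)): buffer="cpjrphpypxq" (len 11), cursors c4@4 c1@5 c2@7 c3@9, authorship ....1.2.3..
After op 3 (insert('b')): buffer="cpjrbpbhpbypbxq" (len 15), cursors c4@5 c1@7 c2@10 c3@13, authorship ....411.22.33..
After op 4 (delete): buffer="cpjrphpypxq" (len 11), cursors c4@4 c1@5 c2@7 c3@9, authorship ....1.2.3..
After op 5 (insert('q')): buffer="cpjrqpqhpqypqxq" (len 15), cursors c4@5 c1@7 c2@10 c3@13, authorship ....411.22.33..
After op 6 (delete): buffer="cpjrphpypxq" (len 11), cursors c4@4 c1@5 c2@7 c3@9, authorship ....1.2.3..
After op 7 (move_right): buffer="cpjrphpypxq" (len 11), cursors c4@5 c1@6 c2@8 c3@10, authorship ....1.2.3..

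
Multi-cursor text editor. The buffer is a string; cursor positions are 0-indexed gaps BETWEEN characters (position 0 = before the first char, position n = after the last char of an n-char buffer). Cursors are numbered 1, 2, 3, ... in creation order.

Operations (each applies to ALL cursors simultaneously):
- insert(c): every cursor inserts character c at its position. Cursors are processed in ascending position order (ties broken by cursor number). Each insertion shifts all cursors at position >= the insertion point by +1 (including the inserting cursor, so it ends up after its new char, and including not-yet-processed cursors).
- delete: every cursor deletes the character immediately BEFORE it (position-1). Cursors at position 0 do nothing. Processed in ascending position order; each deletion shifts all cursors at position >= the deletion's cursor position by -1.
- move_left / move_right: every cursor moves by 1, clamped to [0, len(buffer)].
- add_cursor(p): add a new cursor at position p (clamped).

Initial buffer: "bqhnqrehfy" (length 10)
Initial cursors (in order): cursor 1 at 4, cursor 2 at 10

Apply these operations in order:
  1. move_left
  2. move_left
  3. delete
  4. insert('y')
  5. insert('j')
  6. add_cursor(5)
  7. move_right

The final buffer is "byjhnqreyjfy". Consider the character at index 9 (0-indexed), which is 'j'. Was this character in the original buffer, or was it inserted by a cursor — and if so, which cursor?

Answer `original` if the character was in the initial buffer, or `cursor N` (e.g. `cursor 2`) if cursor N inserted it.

After op 1 (move_left): buffer="bqhnqrehfy" (len 10), cursors c1@3 c2@9, authorship ..........
After op 2 (move_left): buffer="bqhnqrehfy" (len 10), cursors c1@2 c2@8, authorship ..........
After op 3 (delete): buffer="bhnqrefy" (len 8), cursors c1@1 c2@6, authorship ........
After op 4 (insert('y')): buffer="byhnqreyfy" (len 10), cursors c1@2 c2@8, authorship .1.....2..
After op 5 (insert('j')): buffer="byjhnqreyjfy" (len 12), cursors c1@3 c2@10, authorship .11.....22..
After op 6 (add_cursor(5)): buffer="byjhnqreyjfy" (len 12), cursors c1@3 c3@5 c2@10, authorship .11.....22..
After op 7 (move_right): buffer="byjhnqreyjfy" (len 12), cursors c1@4 c3@6 c2@11, authorship .11.....22..
Authorship (.=original, N=cursor N): . 1 1 . . . . . 2 2 . .
Index 9: author = 2

Answer: cursor 2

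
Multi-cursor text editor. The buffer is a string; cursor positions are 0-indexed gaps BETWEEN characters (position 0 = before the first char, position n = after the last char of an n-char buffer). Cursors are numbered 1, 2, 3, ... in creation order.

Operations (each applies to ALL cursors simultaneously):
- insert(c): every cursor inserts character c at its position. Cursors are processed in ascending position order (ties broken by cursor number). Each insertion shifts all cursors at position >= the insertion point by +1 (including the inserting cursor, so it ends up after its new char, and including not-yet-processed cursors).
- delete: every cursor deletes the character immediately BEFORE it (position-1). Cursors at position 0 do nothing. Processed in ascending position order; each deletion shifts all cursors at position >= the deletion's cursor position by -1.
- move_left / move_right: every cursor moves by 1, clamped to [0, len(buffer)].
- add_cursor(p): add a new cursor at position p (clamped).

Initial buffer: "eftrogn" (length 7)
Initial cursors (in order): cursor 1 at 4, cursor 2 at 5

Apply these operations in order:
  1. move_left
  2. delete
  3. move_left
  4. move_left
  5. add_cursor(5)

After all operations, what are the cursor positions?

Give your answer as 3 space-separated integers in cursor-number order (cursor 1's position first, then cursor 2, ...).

After op 1 (move_left): buffer="eftrogn" (len 7), cursors c1@3 c2@4, authorship .......
After op 2 (delete): buffer="efogn" (len 5), cursors c1@2 c2@2, authorship .....
After op 3 (move_left): buffer="efogn" (len 5), cursors c1@1 c2@1, authorship .....
After op 4 (move_left): buffer="efogn" (len 5), cursors c1@0 c2@0, authorship .....
After op 5 (add_cursor(5)): buffer="efogn" (len 5), cursors c1@0 c2@0 c3@5, authorship .....

Answer: 0 0 5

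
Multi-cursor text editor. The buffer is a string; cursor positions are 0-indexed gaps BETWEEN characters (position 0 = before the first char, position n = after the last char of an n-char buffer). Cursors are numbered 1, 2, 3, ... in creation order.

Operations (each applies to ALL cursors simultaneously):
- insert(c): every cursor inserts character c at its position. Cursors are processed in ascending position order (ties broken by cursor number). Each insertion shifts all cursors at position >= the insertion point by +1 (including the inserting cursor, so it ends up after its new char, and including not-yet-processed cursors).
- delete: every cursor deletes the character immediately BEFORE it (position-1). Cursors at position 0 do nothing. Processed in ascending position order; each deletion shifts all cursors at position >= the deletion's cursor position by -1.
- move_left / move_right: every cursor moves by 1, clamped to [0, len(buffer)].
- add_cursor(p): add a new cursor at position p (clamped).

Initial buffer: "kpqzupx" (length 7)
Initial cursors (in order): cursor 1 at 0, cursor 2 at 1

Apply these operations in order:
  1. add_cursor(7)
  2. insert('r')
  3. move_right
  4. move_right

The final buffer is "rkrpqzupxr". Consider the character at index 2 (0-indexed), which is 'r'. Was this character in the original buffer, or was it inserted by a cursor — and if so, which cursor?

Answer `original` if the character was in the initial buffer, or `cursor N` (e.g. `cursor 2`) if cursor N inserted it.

Answer: cursor 2

Derivation:
After op 1 (add_cursor(7)): buffer="kpqzupx" (len 7), cursors c1@0 c2@1 c3@7, authorship .......
After op 2 (insert('r')): buffer="rkrpqzupxr" (len 10), cursors c1@1 c2@3 c3@10, authorship 1.2......3
After op 3 (move_right): buffer="rkrpqzupxr" (len 10), cursors c1@2 c2@4 c3@10, authorship 1.2......3
After op 4 (move_right): buffer="rkrpqzupxr" (len 10), cursors c1@3 c2@5 c3@10, authorship 1.2......3
Authorship (.=original, N=cursor N): 1 . 2 . . . . . . 3
Index 2: author = 2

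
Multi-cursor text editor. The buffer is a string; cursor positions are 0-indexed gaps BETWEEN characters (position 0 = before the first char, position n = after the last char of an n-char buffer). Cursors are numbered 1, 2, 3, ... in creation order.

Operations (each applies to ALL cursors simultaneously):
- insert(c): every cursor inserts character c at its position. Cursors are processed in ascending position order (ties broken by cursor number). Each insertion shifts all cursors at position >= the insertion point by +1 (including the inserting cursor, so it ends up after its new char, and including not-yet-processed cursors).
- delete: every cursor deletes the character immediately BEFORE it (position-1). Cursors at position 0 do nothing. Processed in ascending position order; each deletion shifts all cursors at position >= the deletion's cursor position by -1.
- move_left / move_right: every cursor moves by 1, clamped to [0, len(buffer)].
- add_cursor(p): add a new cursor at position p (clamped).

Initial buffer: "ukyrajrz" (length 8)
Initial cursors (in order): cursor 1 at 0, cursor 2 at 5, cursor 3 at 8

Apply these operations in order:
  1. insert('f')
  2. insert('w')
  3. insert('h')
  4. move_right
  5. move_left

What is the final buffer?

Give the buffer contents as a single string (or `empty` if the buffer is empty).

After op 1 (insert('f')): buffer="fukyrafjrzf" (len 11), cursors c1@1 c2@7 c3@11, authorship 1.....2...3
After op 2 (insert('w')): buffer="fwukyrafwjrzfw" (len 14), cursors c1@2 c2@9 c3@14, authorship 11.....22...33
After op 3 (insert('h')): buffer="fwhukyrafwhjrzfwh" (len 17), cursors c1@3 c2@11 c3@17, authorship 111.....222...333
After op 4 (move_right): buffer="fwhukyrafwhjrzfwh" (len 17), cursors c1@4 c2@12 c3@17, authorship 111.....222...333
After op 5 (move_left): buffer="fwhukyrafwhjrzfwh" (len 17), cursors c1@3 c2@11 c3@16, authorship 111.....222...333

Answer: fwhukyrafwhjrzfwh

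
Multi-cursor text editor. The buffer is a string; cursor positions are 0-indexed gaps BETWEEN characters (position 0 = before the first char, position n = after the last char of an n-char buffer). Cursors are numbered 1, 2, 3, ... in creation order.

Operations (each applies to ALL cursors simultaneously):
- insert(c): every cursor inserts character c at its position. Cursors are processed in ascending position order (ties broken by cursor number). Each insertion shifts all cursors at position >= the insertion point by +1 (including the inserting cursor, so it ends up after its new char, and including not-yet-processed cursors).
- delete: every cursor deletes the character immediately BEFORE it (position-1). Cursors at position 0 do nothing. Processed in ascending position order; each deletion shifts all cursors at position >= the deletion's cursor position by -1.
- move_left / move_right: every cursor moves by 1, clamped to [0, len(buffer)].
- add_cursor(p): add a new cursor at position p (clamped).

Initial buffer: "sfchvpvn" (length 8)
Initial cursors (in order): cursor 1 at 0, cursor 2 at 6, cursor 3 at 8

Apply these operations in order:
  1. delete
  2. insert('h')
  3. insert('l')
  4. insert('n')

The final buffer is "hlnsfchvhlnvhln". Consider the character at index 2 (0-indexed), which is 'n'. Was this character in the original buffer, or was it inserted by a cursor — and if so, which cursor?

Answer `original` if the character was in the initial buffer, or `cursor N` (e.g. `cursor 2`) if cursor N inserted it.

Answer: cursor 1

Derivation:
After op 1 (delete): buffer="sfchvv" (len 6), cursors c1@0 c2@5 c3@6, authorship ......
After op 2 (insert('h')): buffer="hsfchvhvh" (len 9), cursors c1@1 c2@7 c3@9, authorship 1.....2.3
After op 3 (insert('l')): buffer="hlsfchvhlvhl" (len 12), cursors c1@2 c2@9 c3@12, authorship 11.....22.33
After op 4 (insert('n')): buffer="hlnsfchvhlnvhln" (len 15), cursors c1@3 c2@11 c3@15, authorship 111.....222.333
Authorship (.=original, N=cursor N): 1 1 1 . . . . . 2 2 2 . 3 3 3
Index 2: author = 1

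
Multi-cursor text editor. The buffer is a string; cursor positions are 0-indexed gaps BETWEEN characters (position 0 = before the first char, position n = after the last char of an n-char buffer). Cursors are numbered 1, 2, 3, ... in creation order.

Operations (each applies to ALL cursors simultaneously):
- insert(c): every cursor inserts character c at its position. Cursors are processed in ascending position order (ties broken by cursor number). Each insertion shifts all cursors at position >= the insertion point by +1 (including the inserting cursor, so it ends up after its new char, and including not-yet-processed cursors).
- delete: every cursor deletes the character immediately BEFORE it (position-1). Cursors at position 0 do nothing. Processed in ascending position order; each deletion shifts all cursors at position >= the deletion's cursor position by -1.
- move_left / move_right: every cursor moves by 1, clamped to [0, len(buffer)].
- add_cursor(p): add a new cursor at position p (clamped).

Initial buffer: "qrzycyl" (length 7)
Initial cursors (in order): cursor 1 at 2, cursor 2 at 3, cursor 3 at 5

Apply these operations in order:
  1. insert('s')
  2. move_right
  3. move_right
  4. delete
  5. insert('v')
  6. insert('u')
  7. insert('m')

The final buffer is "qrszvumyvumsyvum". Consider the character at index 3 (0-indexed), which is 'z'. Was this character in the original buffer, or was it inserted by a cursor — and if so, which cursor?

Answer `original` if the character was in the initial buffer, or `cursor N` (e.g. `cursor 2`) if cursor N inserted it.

Answer: original

Derivation:
After op 1 (insert('s')): buffer="qrszsycsyl" (len 10), cursors c1@3 c2@5 c3@8, authorship ..1.2..3..
After op 2 (move_right): buffer="qrszsycsyl" (len 10), cursors c1@4 c2@6 c3@9, authorship ..1.2..3..
After op 3 (move_right): buffer="qrszsycsyl" (len 10), cursors c1@5 c2@7 c3@10, authorship ..1.2..3..
After op 4 (delete): buffer="qrszysy" (len 7), cursors c1@4 c2@5 c3@7, authorship ..1..3.
After op 5 (insert('v')): buffer="qrszvyvsyv" (len 10), cursors c1@5 c2@7 c3@10, authorship ..1.1.23.3
After op 6 (insert('u')): buffer="qrszvuyvusyvu" (len 13), cursors c1@6 c2@9 c3@13, authorship ..1.11.223.33
After op 7 (insert('m')): buffer="qrszvumyvumsyvum" (len 16), cursors c1@7 c2@11 c3@16, authorship ..1.111.2223.333
Authorship (.=original, N=cursor N): . . 1 . 1 1 1 . 2 2 2 3 . 3 3 3
Index 3: author = original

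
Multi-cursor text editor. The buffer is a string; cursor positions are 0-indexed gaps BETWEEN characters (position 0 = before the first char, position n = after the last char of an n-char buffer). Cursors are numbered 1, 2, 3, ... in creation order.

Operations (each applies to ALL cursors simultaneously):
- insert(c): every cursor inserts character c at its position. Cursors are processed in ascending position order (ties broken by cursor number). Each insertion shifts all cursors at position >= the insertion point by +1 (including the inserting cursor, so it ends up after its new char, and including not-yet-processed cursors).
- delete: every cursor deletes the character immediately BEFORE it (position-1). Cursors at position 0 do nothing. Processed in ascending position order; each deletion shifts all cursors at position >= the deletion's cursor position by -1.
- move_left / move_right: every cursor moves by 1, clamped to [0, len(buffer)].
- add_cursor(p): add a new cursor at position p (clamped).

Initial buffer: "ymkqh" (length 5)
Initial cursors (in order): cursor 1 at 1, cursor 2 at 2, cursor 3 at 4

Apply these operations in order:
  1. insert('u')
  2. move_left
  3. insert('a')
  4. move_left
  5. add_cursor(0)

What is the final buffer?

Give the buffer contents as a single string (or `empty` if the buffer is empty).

Answer: yaumaukqauh

Derivation:
After op 1 (insert('u')): buffer="yumukquh" (len 8), cursors c1@2 c2@4 c3@7, authorship .1.2..3.
After op 2 (move_left): buffer="yumukquh" (len 8), cursors c1@1 c2@3 c3@6, authorship .1.2..3.
After op 3 (insert('a')): buffer="yaumaukqauh" (len 11), cursors c1@2 c2@5 c3@9, authorship .11.22..33.
After op 4 (move_left): buffer="yaumaukqauh" (len 11), cursors c1@1 c2@4 c3@8, authorship .11.22..33.
After op 5 (add_cursor(0)): buffer="yaumaukqauh" (len 11), cursors c4@0 c1@1 c2@4 c3@8, authorship .11.22..33.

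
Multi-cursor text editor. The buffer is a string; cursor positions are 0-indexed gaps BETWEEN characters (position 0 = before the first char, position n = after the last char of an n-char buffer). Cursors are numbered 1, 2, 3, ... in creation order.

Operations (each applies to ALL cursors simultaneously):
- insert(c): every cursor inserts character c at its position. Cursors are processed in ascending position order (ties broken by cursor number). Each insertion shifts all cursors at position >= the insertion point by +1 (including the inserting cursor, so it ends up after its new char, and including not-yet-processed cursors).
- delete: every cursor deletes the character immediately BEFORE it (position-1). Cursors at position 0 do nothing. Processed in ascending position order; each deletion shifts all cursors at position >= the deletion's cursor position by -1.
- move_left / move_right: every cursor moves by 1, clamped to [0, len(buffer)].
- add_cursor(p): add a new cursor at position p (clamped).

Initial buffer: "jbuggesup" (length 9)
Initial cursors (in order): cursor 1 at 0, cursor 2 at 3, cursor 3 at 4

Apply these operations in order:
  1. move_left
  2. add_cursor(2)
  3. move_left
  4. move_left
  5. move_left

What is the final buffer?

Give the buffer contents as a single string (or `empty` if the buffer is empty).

After op 1 (move_left): buffer="jbuggesup" (len 9), cursors c1@0 c2@2 c3@3, authorship .........
After op 2 (add_cursor(2)): buffer="jbuggesup" (len 9), cursors c1@0 c2@2 c4@2 c3@3, authorship .........
After op 3 (move_left): buffer="jbuggesup" (len 9), cursors c1@0 c2@1 c4@1 c3@2, authorship .........
After op 4 (move_left): buffer="jbuggesup" (len 9), cursors c1@0 c2@0 c4@0 c3@1, authorship .........
After op 5 (move_left): buffer="jbuggesup" (len 9), cursors c1@0 c2@0 c3@0 c4@0, authorship .........

Answer: jbuggesup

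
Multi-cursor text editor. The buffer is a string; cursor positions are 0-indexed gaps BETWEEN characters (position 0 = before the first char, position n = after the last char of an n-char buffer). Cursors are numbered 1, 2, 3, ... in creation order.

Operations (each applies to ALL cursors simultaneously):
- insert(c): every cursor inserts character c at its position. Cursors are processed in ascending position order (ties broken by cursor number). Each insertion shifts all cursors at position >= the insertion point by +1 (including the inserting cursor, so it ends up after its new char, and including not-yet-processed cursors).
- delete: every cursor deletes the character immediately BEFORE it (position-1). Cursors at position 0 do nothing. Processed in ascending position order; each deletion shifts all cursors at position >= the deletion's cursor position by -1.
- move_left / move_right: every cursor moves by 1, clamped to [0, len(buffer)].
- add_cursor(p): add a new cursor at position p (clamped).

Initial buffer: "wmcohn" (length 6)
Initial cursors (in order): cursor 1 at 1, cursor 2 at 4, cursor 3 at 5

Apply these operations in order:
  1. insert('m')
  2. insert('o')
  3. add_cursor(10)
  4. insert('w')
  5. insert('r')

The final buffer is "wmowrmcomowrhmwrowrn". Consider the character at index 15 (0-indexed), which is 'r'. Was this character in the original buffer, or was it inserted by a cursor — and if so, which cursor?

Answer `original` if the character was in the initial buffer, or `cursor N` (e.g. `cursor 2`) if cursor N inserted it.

Answer: cursor 4

Derivation:
After op 1 (insert('m')): buffer="wmmcomhmn" (len 9), cursors c1@2 c2@6 c3@8, authorship .1...2.3.
After op 2 (insert('o')): buffer="wmomcomohmon" (len 12), cursors c1@3 c2@8 c3@11, authorship .11...22.33.
After op 3 (add_cursor(10)): buffer="wmomcomohmon" (len 12), cursors c1@3 c2@8 c4@10 c3@11, authorship .11...22.33.
After op 4 (insert('w')): buffer="wmowmcomowhmwown" (len 16), cursors c1@4 c2@10 c4@13 c3@15, authorship .111...222.3433.
After op 5 (insert('r')): buffer="wmowrmcomowrhmwrowrn" (len 20), cursors c1@5 c2@12 c4@16 c3@19, authorship .1111...2222.344333.
Authorship (.=original, N=cursor N): . 1 1 1 1 . . . 2 2 2 2 . 3 4 4 3 3 3 .
Index 15: author = 4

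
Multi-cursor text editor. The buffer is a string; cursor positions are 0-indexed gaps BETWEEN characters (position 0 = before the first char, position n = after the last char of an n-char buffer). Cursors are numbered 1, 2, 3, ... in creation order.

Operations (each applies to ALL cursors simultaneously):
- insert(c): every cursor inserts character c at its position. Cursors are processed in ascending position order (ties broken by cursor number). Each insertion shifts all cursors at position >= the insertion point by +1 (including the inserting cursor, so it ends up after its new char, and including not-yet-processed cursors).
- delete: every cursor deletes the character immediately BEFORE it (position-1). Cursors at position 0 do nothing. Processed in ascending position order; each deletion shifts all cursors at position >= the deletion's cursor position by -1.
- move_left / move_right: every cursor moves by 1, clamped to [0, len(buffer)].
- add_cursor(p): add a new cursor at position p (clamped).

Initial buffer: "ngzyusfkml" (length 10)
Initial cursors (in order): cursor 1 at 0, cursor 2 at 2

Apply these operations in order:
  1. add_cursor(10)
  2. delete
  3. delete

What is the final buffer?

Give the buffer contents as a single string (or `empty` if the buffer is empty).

After op 1 (add_cursor(10)): buffer="ngzyusfkml" (len 10), cursors c1@0 c2@2 c3@10, authorship ..........
After op 2 (delete): buffer="nzyusfkm" (len 8), cursors c1@0 c2@1 c3@8, authorship ........
After op 3 (delete): buffer="zyusfk" (len 6), cursors c1@0 c2@0 c3@6, authorship ......

Answer: zyusfk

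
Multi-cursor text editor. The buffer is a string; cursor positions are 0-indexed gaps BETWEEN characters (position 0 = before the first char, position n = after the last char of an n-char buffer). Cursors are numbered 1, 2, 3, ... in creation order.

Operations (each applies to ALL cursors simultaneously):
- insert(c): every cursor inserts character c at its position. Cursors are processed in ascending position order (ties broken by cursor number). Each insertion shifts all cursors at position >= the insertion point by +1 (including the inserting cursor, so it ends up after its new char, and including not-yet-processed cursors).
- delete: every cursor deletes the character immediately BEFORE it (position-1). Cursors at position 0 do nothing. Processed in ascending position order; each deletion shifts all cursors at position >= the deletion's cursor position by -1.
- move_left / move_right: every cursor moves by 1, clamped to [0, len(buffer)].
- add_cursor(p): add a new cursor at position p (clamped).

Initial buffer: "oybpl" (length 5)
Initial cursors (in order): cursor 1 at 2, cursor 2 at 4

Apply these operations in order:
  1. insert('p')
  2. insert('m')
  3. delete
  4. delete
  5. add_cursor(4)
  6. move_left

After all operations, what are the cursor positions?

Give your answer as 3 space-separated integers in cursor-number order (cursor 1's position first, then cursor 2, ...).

After op 1 (insert('p')): buffer="oypbppl" (len 7), cursors c1@3 c2@6, authorship ..1..2.
After op 2 (insert('m')): buffer="oypmbppml" (len 9), cursors c1@4 c2@8, authorship ..11..22.
After op 3 (delete): buffer="oypbppl" (len 7), cursors c1@3 c2@6, authorship ..1..2.
After op 4 (delete): buffer="oybpl" (len 5), cursors c1@2 c2@4, authorship .....
After op 5 (add_cursor(4)): buffer="oybpl" (len 5), cursors c1@2 c2@4 c3@4, authorship .....
After op 6 (move_left): buffer="oybpl" (len 5), cursors c1@1 c2@3 c3@3, authorship .....

Answer: 1 3 3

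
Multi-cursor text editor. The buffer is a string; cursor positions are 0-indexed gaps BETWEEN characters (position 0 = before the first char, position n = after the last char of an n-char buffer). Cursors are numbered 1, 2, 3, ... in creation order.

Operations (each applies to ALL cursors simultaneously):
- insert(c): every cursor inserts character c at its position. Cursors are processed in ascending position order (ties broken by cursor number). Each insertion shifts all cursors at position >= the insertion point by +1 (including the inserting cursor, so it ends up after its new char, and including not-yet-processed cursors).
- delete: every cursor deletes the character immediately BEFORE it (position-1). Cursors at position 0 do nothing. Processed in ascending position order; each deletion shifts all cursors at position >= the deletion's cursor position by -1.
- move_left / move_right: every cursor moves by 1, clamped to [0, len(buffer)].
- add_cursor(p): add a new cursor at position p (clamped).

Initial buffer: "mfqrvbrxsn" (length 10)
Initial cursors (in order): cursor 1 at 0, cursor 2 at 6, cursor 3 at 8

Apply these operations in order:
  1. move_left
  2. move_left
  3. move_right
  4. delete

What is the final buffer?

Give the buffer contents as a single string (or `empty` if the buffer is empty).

After op 1 (move_left): buffer="mfqrvbrxsn" (len 10), cursors c1@0 c2@5 c3@7, authorship ..........
After op 2 (move_left): buffer="mfqrvbrxsn" (len 10), cursors c1@0 c2@4 c3@6, authorship ..........
After op 3 (move_right): buffer="mfqrvbrxsn" (len 10), cursors c1@1 c2@5 c3@7, authorship ..........
After op 4 (delete): buffer="fqrbxsn" (len 7), cursors c1@0 c2@3 c3@4, authorship .......

Answer: fqrbxsn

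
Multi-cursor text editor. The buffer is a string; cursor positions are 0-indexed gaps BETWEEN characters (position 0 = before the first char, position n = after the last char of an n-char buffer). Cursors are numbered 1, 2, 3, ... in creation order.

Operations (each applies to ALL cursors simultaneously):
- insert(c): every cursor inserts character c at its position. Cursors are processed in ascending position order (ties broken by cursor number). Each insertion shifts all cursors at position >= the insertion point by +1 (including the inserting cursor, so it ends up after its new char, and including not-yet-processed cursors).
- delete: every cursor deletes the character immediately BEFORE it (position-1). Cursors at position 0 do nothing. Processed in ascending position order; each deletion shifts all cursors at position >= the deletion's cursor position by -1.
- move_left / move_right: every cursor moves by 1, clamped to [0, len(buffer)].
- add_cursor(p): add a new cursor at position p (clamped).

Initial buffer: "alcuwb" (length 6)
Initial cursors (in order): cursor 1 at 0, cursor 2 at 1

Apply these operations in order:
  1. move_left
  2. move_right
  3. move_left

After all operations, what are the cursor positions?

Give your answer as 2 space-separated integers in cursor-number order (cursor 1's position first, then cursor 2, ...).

Answer: 0 0

Derivation:
After op 1 (move_left): buffer="alcuwb" (len 6), cursors c1@0 c2@0, authorship ......
After op 2 (move_right): buffer="alcuwb" (len 6), cursors c1@1 c2@1, authorship ......
After op 3 (move_left): buffer="alcuwb" (len 6), cursors c1@0 c2@0, authorship ......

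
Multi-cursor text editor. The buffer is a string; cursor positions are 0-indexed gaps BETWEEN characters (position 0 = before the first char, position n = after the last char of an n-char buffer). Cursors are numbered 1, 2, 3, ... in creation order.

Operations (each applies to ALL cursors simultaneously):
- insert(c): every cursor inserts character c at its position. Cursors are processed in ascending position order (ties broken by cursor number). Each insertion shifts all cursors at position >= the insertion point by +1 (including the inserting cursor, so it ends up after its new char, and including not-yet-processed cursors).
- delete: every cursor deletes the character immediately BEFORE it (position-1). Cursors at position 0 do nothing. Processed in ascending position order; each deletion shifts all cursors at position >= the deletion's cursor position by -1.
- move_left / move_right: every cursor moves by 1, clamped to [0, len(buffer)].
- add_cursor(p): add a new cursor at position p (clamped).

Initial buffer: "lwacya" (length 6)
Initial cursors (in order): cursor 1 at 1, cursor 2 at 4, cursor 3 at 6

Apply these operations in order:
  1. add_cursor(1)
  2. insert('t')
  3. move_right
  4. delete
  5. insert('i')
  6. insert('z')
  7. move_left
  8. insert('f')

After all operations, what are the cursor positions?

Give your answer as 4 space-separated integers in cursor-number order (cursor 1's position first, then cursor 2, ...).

Answer: 7 13 17 7

Derivation:
After op 1 (add_cursor(1)): buffer="lwacya" (len 6), cursors c1@1 c4@1 c2@4 c3@6, authorship ......
After op 2 (insert('t')): buffer="lttwactyat" (len 10), cursors c1@3 c4@3 c2@7 c3@10, authorship .14...2..3
After op 3 (move_right): buffer="lttwactyat" (len 10), cursors c1@4 c4@4 c2@8 c3@10, authorship .14...2..3
After op 4 (delete): buffer="ltacta" (len 6), cursors c1@2 c4@2 c2@5 c3@6, authorship .1..2.
After op 5 (insert('i')): buffer="ltiiactiai" (len 10), cursors c1@4 c4@4 c2@8 c3@10, authorship .114..22.3
After op 6 (insert('z')): buffer="ltiizzactizaiz" (len 14), cursors c1@6 c4@6 c2@11 c3@14, authorship .11414..222.33
After op 7 (move_left): buffer="ltiizzactizaiz" (len 14), cursors c1@5 c4@5 c2@10 c3@13, authorship .11414..222.33
After op 8 (insert('f')): buffer="ltiizffzactifzaifz" (len 18), cursors c1@7 c4@7 c2@13 c3@17, authorship .1141144..2222.333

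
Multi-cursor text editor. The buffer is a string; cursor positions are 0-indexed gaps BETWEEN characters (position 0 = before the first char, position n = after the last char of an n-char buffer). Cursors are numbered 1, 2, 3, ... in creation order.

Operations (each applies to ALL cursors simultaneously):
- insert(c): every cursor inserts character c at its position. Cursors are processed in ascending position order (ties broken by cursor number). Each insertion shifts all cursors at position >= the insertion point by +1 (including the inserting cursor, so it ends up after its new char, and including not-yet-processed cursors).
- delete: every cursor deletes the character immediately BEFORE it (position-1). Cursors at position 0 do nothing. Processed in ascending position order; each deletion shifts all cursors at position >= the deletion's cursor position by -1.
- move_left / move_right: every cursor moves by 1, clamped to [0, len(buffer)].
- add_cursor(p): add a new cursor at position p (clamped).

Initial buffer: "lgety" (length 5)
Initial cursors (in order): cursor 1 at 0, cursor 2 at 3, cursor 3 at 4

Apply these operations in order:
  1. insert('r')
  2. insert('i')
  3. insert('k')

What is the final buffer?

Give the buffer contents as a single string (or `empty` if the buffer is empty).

After op 1 (insert('r')): buffer="rlgertry" (len 8), cursors c1@1 c2@5 c3@7, authorship 1...2.3.
After op 2 (insert('i')): buffer="rilgeritriy" (len 11), cursors c1@2 c2@7 c3@10, authorship 11...22.33.
After op 3 (insert('k')): buffer="riklgeriktriky" (len 14), cursors c1@3 c2@9 c3@13, authorship 111...222.333.

Answer: riklgeriktriky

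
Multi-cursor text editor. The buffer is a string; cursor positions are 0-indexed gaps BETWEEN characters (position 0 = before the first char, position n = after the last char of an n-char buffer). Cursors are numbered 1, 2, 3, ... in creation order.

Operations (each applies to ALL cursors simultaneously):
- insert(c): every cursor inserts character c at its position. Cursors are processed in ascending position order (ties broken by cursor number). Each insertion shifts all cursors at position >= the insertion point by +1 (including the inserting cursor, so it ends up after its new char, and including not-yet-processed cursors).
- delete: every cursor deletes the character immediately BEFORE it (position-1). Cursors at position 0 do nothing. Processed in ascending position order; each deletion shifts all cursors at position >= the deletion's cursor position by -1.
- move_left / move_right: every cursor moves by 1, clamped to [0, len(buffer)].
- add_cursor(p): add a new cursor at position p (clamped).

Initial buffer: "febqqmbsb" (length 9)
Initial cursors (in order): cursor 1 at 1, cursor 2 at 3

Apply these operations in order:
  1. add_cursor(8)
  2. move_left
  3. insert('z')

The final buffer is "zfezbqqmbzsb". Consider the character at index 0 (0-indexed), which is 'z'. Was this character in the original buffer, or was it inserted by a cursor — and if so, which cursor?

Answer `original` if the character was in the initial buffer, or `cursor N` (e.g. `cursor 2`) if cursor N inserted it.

Answer: cursor 1

Derivation:
After op 1 (add_cursor(8)): buffer="febqqmbsb" (len 9), cursors c1@1 c2@3 c3@8, authorship .........
After op 2 (move_left): buffer="febqqmbsb" (len 9), cursors c1@0 c2@2 c3@7, authorship .........
After op 3 (insert('z')): buffer="zfezbqqmbzsb" (len 12), cursors c1@1 c2@4 c3@10, authorship 1..2.....3..
Authorship (.=original, N=cursor N): 1 . . 2 . . . . . 3 . .
Index 0: author = 1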